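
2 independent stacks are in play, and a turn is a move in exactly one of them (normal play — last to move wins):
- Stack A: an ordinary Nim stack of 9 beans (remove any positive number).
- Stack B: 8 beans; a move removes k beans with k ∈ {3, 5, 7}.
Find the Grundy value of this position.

11

Stack A is a plain Nim stack of size 9, so its Grundy value is 9.
Build the Grundy sequence for stack B with g(k) = mex{g(k−s) : s ∈ {3, 5, 7}, s ≤ k}:
g(0) = mex{} = 0
g(1) = mex{} = 0
g(2) = mex{} = 0
g(3) = mex{0} = 1
g(4) = mex{0} = 1
g(5) = mex{0} = 1
g(6) = mex{0,1} = 2
g(7) = mex{0,1} = 2
g(8) = mex{0,1} = 2
So g(8) = 2.
By the Sprague-Grundy theorem, the Grundy value of a sum of independent games is the XOR of the component values.
Combined value = 9 XOR 2 = 11.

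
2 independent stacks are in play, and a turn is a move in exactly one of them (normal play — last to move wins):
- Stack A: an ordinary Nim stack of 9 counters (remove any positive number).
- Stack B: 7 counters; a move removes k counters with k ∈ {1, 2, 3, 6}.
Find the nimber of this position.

Stack A is a plain Nim stack of size 9, so its Grundy value is 9.
Build the Grundy sequence for stack B with g(k) = mex{g(k−s) : s ∈ {1, 2, 3, 6}, s ≤ k}:
k:     0  1  2  3  4  5  6  7
g(k):  0  1  2  3  0  1  2  3
So g(7) = 3.
The value of a disjunctive sum is the nim-sum of the parts.
Combined value = 9 XOR 3 = 10.

10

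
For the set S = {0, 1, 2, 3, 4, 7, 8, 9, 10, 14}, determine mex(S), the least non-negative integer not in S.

5

The values 0, 1, 2, 3, 4 are all present; 5 is the first non-negative integer missing from the set.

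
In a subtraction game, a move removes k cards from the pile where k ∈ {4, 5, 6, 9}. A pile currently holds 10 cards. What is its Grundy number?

2

Compute g(0), g(1), … for moves {4, 5, 6, 9}:
k:     0  1  2  3  4  5  6  7  8  9 10
g(k):  0  0  0  0  1  1  1  1  2  2  2
So g(10) = 2.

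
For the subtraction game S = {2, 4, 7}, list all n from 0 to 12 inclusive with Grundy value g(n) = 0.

Build the Grundy sequence with g(k) = mex{g(k−s) : s ∈ {2, 4, 7}, s ≤ k}:
g(0) = mex{} = 0
g(1) = mex{} = 0
g(2) = mex{0} = 1
g(3) = mex{0} = 1
g(4) = mex{0,1} = 2
g(5) = mex{0,1} = 2
g(6) = mex{1,2} = 0
g(7) = mex{0,1,2} = 3
g(8) = mex{0,2} = 1
g(9) = mex{1,2,3} = 0
g(10) = mex{0,1} = 2
g(11) = mex{0,2,3} = 1
g(12) = mex{1,2} = 0
The P-positions (g = 0) in 0..12 are 0, 1, 6, 9, 12.

0, 1, 6, 9, 12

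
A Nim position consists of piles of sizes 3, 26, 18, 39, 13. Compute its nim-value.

33

Nim-sum: 3 XOR 26 XOR 18 XOR 39 XOR 13 = 33.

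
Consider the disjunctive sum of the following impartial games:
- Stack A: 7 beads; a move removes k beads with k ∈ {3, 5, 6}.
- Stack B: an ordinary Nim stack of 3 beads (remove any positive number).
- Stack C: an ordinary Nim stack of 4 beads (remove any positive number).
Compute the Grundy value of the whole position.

Grundy values for stack A (subtraction set {3, 5, 6}):
g(0) = mex{} = 0
g(1) = mex{} = 0
g(2) = mex{} = 0
g(3) = mex{0} = 1
g(4) = mex{0} = 1
g(5) = mex{0} = 1
g(6) = mex{0,1} = 2
g(7) = mex{0,1} = 2
So g(7) = 2.
Stack B is a plain Nim stack of size 3, so its Grundy value is 3.
Stack C is a plain Nim stack of size 4, so its Grundy value is 4.
By the Sprague-Grundy theorem, the Grundy value of a sum of independent games is the XOR of the component values.
Combined value = 2 XOR 3 XOR 4 = 5.

5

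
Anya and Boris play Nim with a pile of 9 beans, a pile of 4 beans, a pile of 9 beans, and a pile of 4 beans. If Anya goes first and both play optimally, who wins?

Nim-sum: 9 XOR 4 XOR 9 XOR 4 = 0.
The nim-sum is 0, so this is a P-position: the player to move is in a losing position under optimal play; Anya is about to move from it and so loses — Boris wins.

Boris wins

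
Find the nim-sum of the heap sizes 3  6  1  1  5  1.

1

In binary:
  011  (3)
  110  (6)
  001  (1)
  001  (1)
  101  (5)
  001  (1)
  ---
  001  (1)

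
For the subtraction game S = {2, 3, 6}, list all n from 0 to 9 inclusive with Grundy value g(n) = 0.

0, 1, 5, 9

Grundy values for subtraction set {2, 3, 6}:
k:     0  1  2  3  4  5  6  7  8  9
g(k):  0  0  1  1  2  0  3  1  2  0
The P-positions (g = 0) in 0..9 are 0, 1, 5, 9.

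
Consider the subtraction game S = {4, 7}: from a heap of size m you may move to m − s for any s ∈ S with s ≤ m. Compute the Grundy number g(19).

2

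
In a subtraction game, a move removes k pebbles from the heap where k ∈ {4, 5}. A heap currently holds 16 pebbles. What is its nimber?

1

Grundy values for subtraction set {4, 5}:
k:     0  1  2  3  4  5  6  7  8  9 10 11 12 13 14 15 16
g(k):  0  0  0  0  1  1  1  1  2  0  0  0  0  1  1  1  1
So g(16) = 1.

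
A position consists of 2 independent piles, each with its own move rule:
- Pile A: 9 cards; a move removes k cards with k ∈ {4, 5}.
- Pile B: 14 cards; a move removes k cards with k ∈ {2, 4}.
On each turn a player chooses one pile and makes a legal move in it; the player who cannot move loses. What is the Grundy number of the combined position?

Grundy values for pile A (subtraction set {4, 5}):
g(0) = mex{} = 0
g(1) = mex{} = 0
g(2) = mex{} = 0
g(3) = mex{} = 0
g(4) = mex{0} = 1
g(5) = mex{0} = 1
g(6) = mex{0} = 1
g(7) = mex{0} = 1
g(8) = mex{0,1} = 2
g(9) = mex{1} = 0
So g(9) = 0.
For pile B, compute g(0), g(1), … with moves {2, 4}:
g(0) = mex{} = 0
g(1) = mex{} = 0
g(2) = mex{0} = 1
g(3) = mex{0} = 1
g(4) = mex{0,1} = 2
g(5) = mex{0,1} = 2
g(6) = mex{1,2} = 0
g(7) = mex{1,2} = 0
g(8) = mex{0,2} = 1
g(9) = mex{0,2} = 1
g(10) = mex{0,1} = 2
g(11) = mex{0,1} = 2
g(12) = mex{1,2} = 0
g(13) = mex{1,2} = 0
g(14) = mex{0,2} = 1
So g(14) = 1.
The value of a disjunctive sum is the nim-sum of the parts.
Combined value = 0 ⊕ 1 = 1.

1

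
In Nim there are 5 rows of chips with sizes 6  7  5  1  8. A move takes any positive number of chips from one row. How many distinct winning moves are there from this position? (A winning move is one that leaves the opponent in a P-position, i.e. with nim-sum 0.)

1

Compute the nim-sum pairwise:
6 XOR 7 = 1
1 XOR 5 = 4
4 XOR 1 = 5
5 XOR 8 = 13
The overall nim-sum is X = 13. A row of size p has a winning move iff p XOR X < p (reduce it to p XOR X).
  6: 6 XOR 13 = 11 ≥ 6 — no move.
  7: 7 XOR 13 = 10 ≥ 7 — no move.
  5: 5 XOR 13 = 8 ≥ 5 — no move.
  1: 1 XOR 13 = 12 ≥ 1 — no move.
  8: 8 XOR 13 = 5 < 8 — winning move (to 5).
That gives 1 winning move.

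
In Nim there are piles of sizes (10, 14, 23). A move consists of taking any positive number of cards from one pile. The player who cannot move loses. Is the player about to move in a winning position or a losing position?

Winning position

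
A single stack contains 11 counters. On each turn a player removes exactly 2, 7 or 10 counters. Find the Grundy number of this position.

1

Compute g(0), g(1), … for moves {2, 7, 10}:
k:     0  1  2  3  4  5  6  7  8  9 10 11
g(k):  0  0  1  1  0  0  1  1  2  0  3  1
So g(11) = 1.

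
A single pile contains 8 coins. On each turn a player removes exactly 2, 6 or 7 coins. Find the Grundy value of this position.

Build the Grundy sequence with g(k) = mex{g(k−s) : s ∈ {2, 6, 7}, s ≤ k}:
g(0) = mex{} = 0
g(1) = mex{} = 0
g(2) = mex{0} = 1
g(3) = mex{0} = 1
g(4) = mex{1} = 0
g(5) = mex{1} = 0
g(6) = mex{0} = 1
g(7) = mex{0} = 1
g(8) = mex{0,1} = 2
So g(8) = 2.

2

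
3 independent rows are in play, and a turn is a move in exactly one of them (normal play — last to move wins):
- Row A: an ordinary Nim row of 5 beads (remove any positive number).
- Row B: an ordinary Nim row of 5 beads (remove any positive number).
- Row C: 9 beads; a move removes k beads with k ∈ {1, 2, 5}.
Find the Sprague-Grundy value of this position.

Row A is a plain Nim row of size 5, so its Grundy value is 5.
Row B is a plain Nim row of size 5, so its Grundy value is 5.
Build the Grundy sequence for row C with g(k) = mex{g(k−s) : s ∈ {1, 2, 5}, s ≤ k}:
g(0) = mex{} = 0
g(1) = mex{0} = 1
g(2) = mex{0,1} = 2
g(3) = mex{1,2} = 0
g(4) = mex{0,2} = 1
g(5) = mex{0,1} = 2
g(6) = mex{1,2} = 0
g(7) = mex{0,2} = 1
g(8) = mex{0,1} = 2
g(9) = mex{1,2} = 0
So g(9) = 0.
The value of a disjunctive sum is the nim-sum of the parts.
Combined value = 5 ⊕ 5 ⊕ 0 = 0.

0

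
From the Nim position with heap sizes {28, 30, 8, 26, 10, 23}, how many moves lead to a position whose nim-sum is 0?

Compute the nim-sum pairwise:
28 ^ 30 = 2
2 ^ 8 = 10
10 ^ 26 = 16
16 ^ 10 = 26
26 ^ 23 = 13
The overall nim-sum is X = 13. A heap of size p has a winning move iff p XOR X < p (reduce it to p XOR X).
  28: 28 XOR 13 = 17 < 28 — winning move (to 17).
  30: 30 XOR 13 = 19 < 30 — winning move (to 19).
  8: 8 XOR 13 = 5 < 8 — winning move (to 5).
  26: 26 XOR 13 = 23 < 26 — winning move (to 23).
  10: 10 XOR 13 = 7 < 10 — winning move (to 7).
  23: 23 XOR 13 = 26 ≥ 23 — no move.
That gives 5 winning moves.

5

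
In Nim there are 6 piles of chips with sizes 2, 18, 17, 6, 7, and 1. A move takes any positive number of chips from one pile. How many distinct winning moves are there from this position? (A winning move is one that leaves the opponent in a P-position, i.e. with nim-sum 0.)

3

Compute the nim-sum pairwise:
2 XOR 18 = 16
16 XOR 17 = 1
1 XOR 6 = 7
7 XOR 7 = 0
0 XOR 1 = 1
The overall nim-sum is X = 1. A pile of size p has a winning move iff p XOR X < p (reduce it to p XOR X).
  2: 2 XOR 1 = 3 ≥ 2 — no move.
  18: 18 XOR 1 = 19 ≥ 18 — no move.
  17: 17 XOR 1 = 16 < 17 — winning move (to 16).
  6: 6 XOR 1 = 7 ≥ 6 — no move.
  7: 7 XOR 1 = 6 < 7 — winning move (to 6).
  1: 1 XOR 1 = 0 < 1 — winning move (to 0).
That gives 3 winning moves.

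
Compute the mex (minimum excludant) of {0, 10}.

0 is in the set but 1 is not, so the mex is 1.

1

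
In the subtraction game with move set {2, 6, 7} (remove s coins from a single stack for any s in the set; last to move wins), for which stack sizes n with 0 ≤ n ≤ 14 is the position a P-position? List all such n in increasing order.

0, 1, 4, 5, 9, 13, 14

Build the Grundy sequence with g(k) = mex{g(k−s) : s ∈ {2, 6, 7}, s ≤ k}:
g(0) = mex{} = 0
g(1) = mex{} = 0
g(2) = mex{0} = 1
g(3) = mex{0} = 1
g(4) = mex{1} = 0
g(5) = mex{1} = 0
g(6) = mex{0} = 1
g(7) = mex{0} = 1
g(8) = mex{0,1} = 2
g(9) = mex{1} = 0
g(10) = mex{0,1,2} = 3
g(11) = mex{0} = 1
g(12) = mex{0,1,3} = 2
g(13) = mex{1} = 0
g(14) = mex{1,2} = 0
The P-positions (g = 0) in 0..14 are 0, 1, 4, 5, 9, 13, 14.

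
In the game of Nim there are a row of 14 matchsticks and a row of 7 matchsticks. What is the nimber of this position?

9

In binary:
  1110  (14)
  0111  (7)
  ----
  1001  (9)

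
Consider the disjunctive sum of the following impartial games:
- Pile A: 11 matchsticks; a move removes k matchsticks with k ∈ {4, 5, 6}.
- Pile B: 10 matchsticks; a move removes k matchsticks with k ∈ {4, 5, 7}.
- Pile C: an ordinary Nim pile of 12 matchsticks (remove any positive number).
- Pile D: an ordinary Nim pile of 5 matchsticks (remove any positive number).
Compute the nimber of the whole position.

Build the Grundy sequence for pile A with g(k) = mex{g(k−s) : s ∈ {4, 5, 6}, s ≤ k}:
k:     0  1  2  3  4  5  6  7  8  9 10 11
g(k):  0  0  0  0  1  1  1  1  2  2  0  0
So g(11) = 0.
Grundy values for pile B (subtraction set {4, 5, 7}):
k:     0  1  2  3  4  5  6  7  8  9 10
g(k):  0  0  0  0  1  1  1  1  2  2  2
So g(10) = 2.
Pile C is a plain Nim pile of size 12, so its Grundy value is 12.
Pile D is a plain Nim pile of size 5, so its Grundy value is 5.
By the Sprague-Grundy theorem, the Grundy value of a sum of independent games is the XOR of the component values.
Combined value = 0 XOR 2 XOR 12 XOR 5 = 11.

11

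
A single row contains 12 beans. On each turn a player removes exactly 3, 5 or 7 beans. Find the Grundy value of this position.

0

Compute g(0), g(1), … for moves {3, 5, 7}:
k:     0  1  2  3  4  5  6  7  8  9 10 11 12
g(k):  0  0  0  1  1  1  2  2  2  3  0  0  0
So g(12) = 0.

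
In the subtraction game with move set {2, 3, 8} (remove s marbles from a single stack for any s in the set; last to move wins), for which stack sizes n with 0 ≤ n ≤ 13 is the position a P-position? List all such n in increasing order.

Grundy values for subtraction set {2, 3, 8}:
k:     0  1  2  3  4  5  6  7  8  9 10 11 12 13
g(k):  0  0  1  1  2  0  0  1  1  2  0  0  1  1
The P-positions (g = 0) in 0..13 are 0, 1, 5, 6, 10, 11.

0, 1, 5, 6, 10, 11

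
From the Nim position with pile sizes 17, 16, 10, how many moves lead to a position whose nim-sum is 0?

1

Compute the nim-sum pairwise:
17 XOR 16 = 1
1 XOR 10 = 11
The overall nim-sum is X = 11. A pile of size p has a winning move iff p XOR X < p (reduce it to p XOR X).
  17: 17 XOR 11 = 26 ≥ 17 — no move.
  16: 16 XOR 11 = 27 ≥ 16 — no move.
  10: 10 XOR 11 = 1 < 10 — winning move (to 1).
That gives 1 winning move.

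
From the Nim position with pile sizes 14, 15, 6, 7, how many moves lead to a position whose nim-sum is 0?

Compute the nim-sum pairwise:
14 XOR 15 = 1
1 XOR 6 = 7
7 XOR 7 = 0
The nim-sum is already 0, so every move leaves a nonzero nim-sum — there are no winning moves.

0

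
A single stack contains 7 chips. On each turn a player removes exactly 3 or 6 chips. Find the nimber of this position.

2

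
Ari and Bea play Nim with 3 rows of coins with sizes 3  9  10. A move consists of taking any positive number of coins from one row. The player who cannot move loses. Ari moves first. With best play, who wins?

Bitwise XOR of the heap sizes:
  0011  (3)
  1001  (9)
  1010  (10)
  ----
  0000  (0)
The nim-sum is 0, so this is a P-position: the player to move is in a losing position under optimal play; Ari is about to move from it and so loses — Bea wins.

Bea wins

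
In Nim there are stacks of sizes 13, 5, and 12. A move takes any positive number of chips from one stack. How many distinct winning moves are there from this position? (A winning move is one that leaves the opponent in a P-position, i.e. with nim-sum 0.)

3

Bitwise XOR of the heap sizes:
  1101  (13)
  0101  (5)
  1100  (12)
  ----
  0100  (4)
The overall nim-sum is X = 4. A stack of size p has a winning move iff p XOR X < p (reduce it to p XOR X).
  13: 13 XOR 4 = 9 < 13 — winning move (to 9).
  5: 5 XOR 4 = 1 < 5 — winning move (to 1).
  12: 12 XOR 4 = 8 < 12 — winning move (to 8).
That gives 3 winning moves.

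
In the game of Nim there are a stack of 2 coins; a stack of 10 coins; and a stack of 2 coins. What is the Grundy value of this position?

10

Compute the nim-sum pairwise:
2 ⊕ 10 = 8
8 ⊕ 2 = 10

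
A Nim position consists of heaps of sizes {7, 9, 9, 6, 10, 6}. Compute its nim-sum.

Compute the nim-sum pairwise:
7 XOR 9 = 14
14 XOR 9 = 7
7 XOR 6 = 1
1 XOR 10 = 11
11 XOR 6 = 13

13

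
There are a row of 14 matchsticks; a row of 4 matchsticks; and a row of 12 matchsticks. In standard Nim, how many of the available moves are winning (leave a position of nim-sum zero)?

3

Compute the nim-sum pairwise:
14 XOR 4 = 10
10 XOR 12 = 6
The overall nim-sum is X = 6. A row of size p has a winning move iff p XOR X < p (reduce it to p XOR X).
  14: 14 XOR 6 = 8 < 14 — winning move (to 8).
  4: 4 XOR 6 = 2 < 4 — winning move (to 2).
  12: 12 XOR 6 = 10 < 12 — winning move (to 10).
That gives 3 winning moves.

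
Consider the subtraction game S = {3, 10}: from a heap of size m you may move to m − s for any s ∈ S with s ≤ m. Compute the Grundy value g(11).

Compute g(0), g(1), … for moves {3, 10}:
g(0) = mex{} = 0
g(1) = mex{} = 0
g(2) = mex{} = 0
g(3) = mex{0} = 1
g(4) = mex{0} = 1
g(5) = mex{0} = 1
g(6) = mex{1} = 0
g(7) = mex{1} = 0
g(8) = mex{1} = 0
g(9) = mex{0} = 1
g(10) = mex{0} = 1
g(11) = mex{0} = 1
So g(11) = 1.

1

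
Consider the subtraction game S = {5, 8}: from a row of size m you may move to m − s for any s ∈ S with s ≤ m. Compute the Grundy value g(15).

0

Grundy values for subtraction set {5, 8}:
k:     0  1  2  3  4  5  6  7  8  9 10 11 12 13 14 15
g(k):  0  0  0  0  0  1  1  1  1  1  2  2  2  0  0  0
So g(15) = 0.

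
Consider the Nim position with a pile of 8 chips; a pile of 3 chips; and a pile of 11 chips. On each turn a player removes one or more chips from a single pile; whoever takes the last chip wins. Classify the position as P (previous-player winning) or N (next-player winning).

P-position

Compute the nim-sum pairwise:
8 XOR 3 = 11
11 XOR 11 = 0
The nim-sum is 0, so this is a P-position: the player to move is in a losing position under optimal play.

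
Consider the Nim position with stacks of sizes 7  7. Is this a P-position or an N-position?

P-position

Nim-sum: 7 ^ 7 = 0.
The nim-sum is 0, so this is a P-position: the player to move is in a losing position under optimal play.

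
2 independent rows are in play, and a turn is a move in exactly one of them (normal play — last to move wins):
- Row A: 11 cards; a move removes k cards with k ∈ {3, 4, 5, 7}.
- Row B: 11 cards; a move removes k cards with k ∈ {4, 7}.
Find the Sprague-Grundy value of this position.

0

Grundy values for row A (subtraction set {3, 4, 5, 7}):
g(0) = mex{} = 0
g(1) = mex{} = 0
g(2) = mex{} = 0
g(3) = mex{0} = 1
g(4) = mex{0} = 1
g(5) = mex{0} = 1
g(6) = mex{0,1} = 2
g(7) = mex{0,1} = 2
g(8) = mex{0,1} = 2
g(9) = mex{0,1,2} = 3
g(10) = mex{1,2} = 0
g(11) = mex{1,2} = 0
So g(11) = 0.
Grundy values for row B (subtraction set {4, 7}):
g(0) = mex{} = 0
g(1) = mex{} = 0
g(2) = mex{} = 0
g(3) = mex{} = 0
g(4) = mex{0} = 1
g(5) = mex{0} = 1
g(6) = mex{0} = 1
g(7) = mex{0} = 1
g(8) = mex{0,1} = 2
g(9) = mex{0,1} = 2
g(10) = mex{0,1} = 2
g(11) = mex{1} = 0
So g(11) = 0.
The value of a disjunctive sum is the nim-sum of the parts.
Combined value = 0 ⊕ 0 = 0.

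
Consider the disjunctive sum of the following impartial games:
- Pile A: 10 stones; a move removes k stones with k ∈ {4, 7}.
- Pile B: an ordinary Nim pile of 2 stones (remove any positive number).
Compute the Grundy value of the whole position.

0

For pile A, compute g(0), g(1), … with moves {4, 7}:
k:     0  1  2  3  4  5  6  7  8  9 10
g(k):  0  0  0  0  1  1  1  1  2  2  2
So g(10) = 2.
Pile B is a plain Nim pile of size 2, so its Grundy value is 2.
The value of a disjunctive sum is the nim-sum of the parts.
Combined value = 2 XOR 2 = 0.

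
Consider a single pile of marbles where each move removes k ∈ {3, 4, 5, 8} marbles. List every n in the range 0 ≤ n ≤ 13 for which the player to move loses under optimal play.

0, 1, 2, 11, 12, 13

Compute g(0), g(1), … for moves {3, 4, 5, 8}:
k:     0  1  2  3  4  5  6  7  8  9 10 11 12 13
g(k):  0  0  0  1  1  1  2  2  2  3  3  0  0  0
The P-positions (g = 0) in 0..13 are 0, 1, 2, 11, 12, 13.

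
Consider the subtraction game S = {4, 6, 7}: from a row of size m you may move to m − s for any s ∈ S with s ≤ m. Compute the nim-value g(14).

0

Compute g(0), g(1), … for moves {4, 6, 7}:
k:     0  1  2  3  4  5  6  7  8  9 10 11 12 13 14
g(k):  0  0  0  0  1  1  1  1  2  2  2  0  0  0  0
So g(14) = 0.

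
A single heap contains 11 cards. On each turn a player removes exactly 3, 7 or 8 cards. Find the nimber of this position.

Build the Grundy sequence with g(k) = mex{g(k−s) : s ∈ {3, 7, 8}, s ≤ k}:
g(0) = mex{} = 0
g(1) = mex{} = 0
g(2) = mex{} = 0
g(3) = mex{0} = 1
g(4) = mex{0} = 1
g(5) = mex{0} = 1
g(6) = mex{1} = 0
g(7) = mex{0,1} = 2
g(8) = mex{0,1} = 2
g(9) = mex{0} = 1
g(10) = mex{0,1,2} = 3
g(11) = mex{1,2} = 0
So g(11) = 0.

0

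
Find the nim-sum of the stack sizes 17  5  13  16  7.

14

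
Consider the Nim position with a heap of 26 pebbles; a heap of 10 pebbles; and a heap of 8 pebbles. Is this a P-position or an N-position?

Write each in binary and XOR column by column:
  11010  (26)
  01010  (10)
  01000  (8)
  -----
  11000  (24)
The nim-sum is 24 ≠ 0, so this is an N-position: the player to move can win.

N-position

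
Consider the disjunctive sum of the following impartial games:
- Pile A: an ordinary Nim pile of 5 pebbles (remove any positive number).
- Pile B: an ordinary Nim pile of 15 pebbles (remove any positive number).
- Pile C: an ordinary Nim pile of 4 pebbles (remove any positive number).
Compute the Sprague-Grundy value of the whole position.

14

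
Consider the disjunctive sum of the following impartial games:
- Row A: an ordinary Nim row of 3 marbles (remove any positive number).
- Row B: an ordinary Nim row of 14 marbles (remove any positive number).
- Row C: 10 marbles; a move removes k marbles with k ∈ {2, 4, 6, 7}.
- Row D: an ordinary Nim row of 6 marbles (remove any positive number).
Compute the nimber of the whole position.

Row A is a plain Nim row of size 3, so its Grundy value is 3.
Row B is a plain Nim row of size 14, so its Grundy value is 14.
Build the Grundy sequence for row C with g(k) = mex{g(k−s) : s ∈ {2, 4, 6, 7}, s ≤ k}:
k:     0  1  2  3  4  5  6  7  8  9 10
g(k):  0  0  1  1  2  2  3  3  4  0  0
So g(10) = 0.
Row D is a plain Nim row of size 6, so its Grundy value is 6.
The value of a disjunctive sum is the nim-sum of the parts.
Combined value = 3 ⊕ 14 ⊕ 0 ⊕ 6 = 11.

11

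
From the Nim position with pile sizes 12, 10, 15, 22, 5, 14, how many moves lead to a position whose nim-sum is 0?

Nim-sum: 12 ⊕ 10 ⊕ 15 ⊕ 22 ⊕ 5 ⊕ 14 = 20.
The overall nim-sum is X = 20. A pile of size p has a winning move iff p XOR X < p (reduce it to p XOR X).
  12: 12 XOR 20 = 24 ≥ 12 — no move.
  10: 10 XOR 20 = 30 ≥ 10 — no move.
  15: 15 XOR 20 = 27 ≥ 15 — no move.
  22: 22 XOR 20 = 2 < 22 — winning move (to 2).
  5: 5 XOR 20 = 17 ≥ 5 — no move.
  14: 14 XOR 20 = 26 ≥ 14 — no move.
That gives 1 winning move.

1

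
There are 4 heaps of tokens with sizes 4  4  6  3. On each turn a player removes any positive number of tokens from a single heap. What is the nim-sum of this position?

5

Bitwise XOR of the heap sizes:
  100  (4)
  100  (4)
  110  (6)
  011  (3)
  ---
  101  (5)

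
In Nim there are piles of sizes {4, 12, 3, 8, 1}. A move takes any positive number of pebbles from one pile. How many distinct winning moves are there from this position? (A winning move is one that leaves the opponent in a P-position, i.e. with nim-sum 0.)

1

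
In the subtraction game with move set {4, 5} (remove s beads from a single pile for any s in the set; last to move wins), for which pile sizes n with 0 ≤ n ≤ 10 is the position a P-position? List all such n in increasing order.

0, 1, 2, 3, 9, 10

Compute g(0), g(1), … for moves {4, 5}:
g(0) = mex{} = 0
g(1) = mex{} = 0
g(2) = mex{} = 0
g(3) = mex{} = 0
g(4) = mex{0} = 1
g(5) = mex{0} = 1
g(6) = mex{0} = 1
g(7) = mex{0} = 1
g(8) = mex{0,1} = 2
g(9) = mex{1} = 0
g(10) = mex{1} = 0
The P-positions (g = 0) in 0..10 are 0, 1, 2, 3, 9, 10.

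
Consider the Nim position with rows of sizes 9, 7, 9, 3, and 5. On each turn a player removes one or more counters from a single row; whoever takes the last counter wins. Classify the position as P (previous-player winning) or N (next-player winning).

In binary:
  1001  (9)
  0111  (7)
  1001  (9)
  0011  (3)
  0101  (5)
  ----
  0001  (1)
The nim-sum is 1 ≠ 0, so this is an N-position: the player to move can win.

N-position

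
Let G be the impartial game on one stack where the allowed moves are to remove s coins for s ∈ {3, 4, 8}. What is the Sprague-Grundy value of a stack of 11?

3

Build the Grundy sequence with g(k) = mex{g(k−s) : s ∈ {3, 4, 8}, s ≤ k}:
g(0) = mex{} = 0
g(1) = mex{} = 0
g(2) = mex{} = 0
g(3) = mex{0} = 1
g(4) = mex{0} = 1
g(5) = mex{0} = 1
g(6) = mex{0,1} = 2
g(7) = mex{1} = 0
g(8) = mex{0,1} = 2
g(9) = mex{0,1,2} = 3
g(10) = mex{0,2} = 1
g(11) = mex{0,1,2} = 3
So g(11) = 3.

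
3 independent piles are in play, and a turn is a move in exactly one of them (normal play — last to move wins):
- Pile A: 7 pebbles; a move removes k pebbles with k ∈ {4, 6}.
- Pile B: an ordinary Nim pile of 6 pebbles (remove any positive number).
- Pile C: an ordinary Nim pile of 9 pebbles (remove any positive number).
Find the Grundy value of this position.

For pile A, compute g(0), g(1), … with moves {4, 6}:
k:     0  1  2  3  4  5  6  7
g(k):  0  0  0  0  1  1  1  1
So g(7) = 1.
Pile B is a plain Nim pile of size 6, so its Grundy value is 6.
Pile C is a plain Nim pile of size 9, so its Grundy value is 9.
The value of a disjunctive sum is the nim-sum of the parts.
Combined value = 1 ⊕ 6 ⊕ 9 = 14.

14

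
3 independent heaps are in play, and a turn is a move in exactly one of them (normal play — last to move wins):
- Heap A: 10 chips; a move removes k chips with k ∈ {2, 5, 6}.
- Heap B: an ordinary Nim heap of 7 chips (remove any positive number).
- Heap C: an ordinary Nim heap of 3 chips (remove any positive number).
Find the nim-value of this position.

5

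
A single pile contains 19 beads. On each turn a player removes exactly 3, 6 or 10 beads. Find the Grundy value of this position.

2

Build the Grundy sequence with g(k) = mex{g(k−s) : s ∈ {3, 6, 10}, s ≤ k}:
k:     0  1  2  3  4  5  6  7  8  9 10 11 12 13 14 15 16 17 18 19
g(k):  0  0  0  1  1  1  2  2  2  0  3  3  1  0  0  2  1  1  0  2
So g(19) = 2.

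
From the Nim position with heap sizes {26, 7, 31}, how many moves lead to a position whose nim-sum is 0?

Compute the nim-sum pairwise:
26 XOR 7 = 29
29 XOR 31 = 2
The overall nim-sum is X = 2. A heap of size p has a winning move iff p XOR X < p (reduce it to p XOR X).
  26: 26 XOR 2 = 24 < 26 — winning move (to 24).
  7: 7 XOR 2 = 5 < 7 — winning move (to 5).
  31: 31 XOR 2 = 29 < 31 — winning move (to 29).
That gives 3 winning moves.

3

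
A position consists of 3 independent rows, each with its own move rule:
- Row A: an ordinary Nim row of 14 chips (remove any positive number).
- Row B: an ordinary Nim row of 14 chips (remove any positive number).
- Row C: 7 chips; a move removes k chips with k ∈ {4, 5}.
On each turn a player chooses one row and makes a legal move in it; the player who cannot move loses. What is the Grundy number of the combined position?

Row A is a plain Nim row of size 14, so its Grundy value is 14.
Row B is a plain Nim row of size 14, so its Grundy value is 14.
Build the Grundy sequence for row C with g(k) = mex{g(k−s) : s ∈ {4, 5}, s ≤ k}:
k:     0  1  2  3  4  5  6  7
g(k):  0  0  0  0  1  1  1  1
So g(7) = 1.
The value of a disjunctive sum is the nim-sum of the parts.
Combined value = 14 ⊕ 14 ⊕ 1 = 1.

1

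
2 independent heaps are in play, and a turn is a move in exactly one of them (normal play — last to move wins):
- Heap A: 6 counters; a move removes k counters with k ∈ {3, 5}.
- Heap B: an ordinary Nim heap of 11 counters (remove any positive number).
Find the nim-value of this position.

9

Build the Grundy sequence for heap A with g(k) = mex{g(k−s) : s ∈ {3, 5}, s ≤ k}:
g(0) = mex{} = 0
g(1) = mex{} = 0
g(2) = mex{} = 0
g(3) = mex{0} = 1
g(4) = mex{0} = 1
g(5) = mex{0} = 1
g(6) = mex{0,1} = 2
So g(6) = 2.
Heap B is a plain Nim heap of size 11, so its Grundy value is 11.
The value of a disjunctive sum is the nim-sum of the parts.
Combined value = 2 XOR 11 = 9.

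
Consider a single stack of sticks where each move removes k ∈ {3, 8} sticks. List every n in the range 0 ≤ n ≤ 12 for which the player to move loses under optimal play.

0, 1, 2, 6, 7, 11, 12

Build the Grundy sequence with g(k) = mex{g(k−s) : s ∈ {3, 8}, s ≤ k}:
k:     0  1  2  3  4  5  6  7  8  9 10 11 12
g(k):  0  0  0  1  1  1  0  0  2  1  1  0  0
The P-positions (g = 0) in 0..12 are 0, 1, 2, 6, 7, 11, 12.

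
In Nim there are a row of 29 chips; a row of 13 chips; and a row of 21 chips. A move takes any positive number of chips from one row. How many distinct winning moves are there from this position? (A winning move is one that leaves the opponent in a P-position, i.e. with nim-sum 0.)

3

Nim-sum: 29 XOR 13 XOR 21 = 5.
The overall nim-sum is X = 5. A row of size p has a winning move iff p XOR X < p (reduce it to p XOR X).
  29: 29 XOR 5 = 24 < 29 — winning move (to 24).
  13: 13 XOR 5 = 8 < 13 — winning move (to 8).
  21: 21 XOR 5 = 16 < 21 — winning move (to 16).
That gives 3 winning moves.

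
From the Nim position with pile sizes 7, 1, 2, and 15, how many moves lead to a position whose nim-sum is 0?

In binary:
  0111  (7)
  0001  (1)
  0010  (2)
  1111  (15)
  ----
  1011  (11)
The overall nim-sum is X = 11. A pile of size p has a winning move iff p XOR X < p (reduce it to p XOR X).
  7: 7 XOR 11 = 12 ≥ 7 — no move.
  1: 1 XOR 11 = 10 ≥ 1 — no move.
  2: 2 XOR 11 = 9 ≥ 2 — no move.
  15: 15 XOR 11 = 4 < 15 — winning move (to 4).
That gives 1 winning move.

1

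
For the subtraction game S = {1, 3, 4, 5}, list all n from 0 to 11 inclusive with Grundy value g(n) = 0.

0, 2, 8, 10

Compute g(0), g(1), … for moves {1, 3, 4, 5}:
g(0) = mex{} = 0
g(1) = mex{0} = 1
g(2) = mex{1} = 0
g(3) = mex{0} = 1
g(4) = mex{0,1} = 2
g(5) = mex{0,1,2} = 3
g(6) = mex{0,1,3} = 2
g(7) = mex{0,1,2} = 3
g(8) = mex{1,2,3} = 0
g(9) = mex{0,2,3} = 1
g(10) = mex{1,2,3} = 0
g(11) = mex{0,2,3} = 1
The P-positions (g = 0) in 0..11 are 0, 2, 8, 10.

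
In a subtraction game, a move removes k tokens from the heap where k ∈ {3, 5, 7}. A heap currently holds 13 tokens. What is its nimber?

1

Grundy values for subtraction set {3, 5, 7}:
k:     0  1  2  3  4  5  6  7  8  9 10 11 12 13
g(k):  0  0  0  1  1  1  2  2  2  3  0  0  0  1
So g(13) = 1.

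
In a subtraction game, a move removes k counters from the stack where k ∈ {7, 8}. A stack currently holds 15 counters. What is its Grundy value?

0

Compute g(0), g(1), … for moves {7, 8}:
k:     0  1  2  3  4  5  6  7  8  9 10 11 12 13 14 15
g(k):  0  0  0  0  0  0  0  1  1  1  1  1  1  1  2  0
So g(15) = 0.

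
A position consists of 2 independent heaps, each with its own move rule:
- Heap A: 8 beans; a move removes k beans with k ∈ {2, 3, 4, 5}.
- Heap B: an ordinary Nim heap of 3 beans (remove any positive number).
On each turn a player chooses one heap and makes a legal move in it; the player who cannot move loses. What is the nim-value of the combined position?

3

For heap A, compute g(0), g(1), … with moves {2, 3, 4, 5}:
g(0) = mex{} = 0
g(1) = mex{} = 0
g(2) = mex{0} = 1
g(3) = mex{0} = 1
g(4) = mex{0,1} = 2
g(5) = mex{0,1} = 2
g(6) = mex{0,1,2} = 3
g(7) = mex{1,2} = 0
g(8) = mex{1,2,3} = 0
So g(8) = 0.
Heap B is a plain Nim heap of size 3, so its Grundy value is 3.
By the Sprague-Grundy theorem, the Grundy value of a sum of independent games is the XOR of the component values.
Combined value = 0 ⊕ 3 = 3.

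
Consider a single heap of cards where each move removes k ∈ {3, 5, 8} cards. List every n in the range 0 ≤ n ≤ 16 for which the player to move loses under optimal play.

Compute g(0), g(1), … for moves {3, 5, 8}:
k:     0  1  2  3  4  5  6  7  8  9 10 11 12 13 14 15 16
g(k):  0  0  0  1  1  1  2  2  2  3  3  0  0  0  1  1  1
The P-positions (g = 0) in 0..16 are 0, 1, 2, 11, 12, 13.

0, 1, 2, 11, 12, 13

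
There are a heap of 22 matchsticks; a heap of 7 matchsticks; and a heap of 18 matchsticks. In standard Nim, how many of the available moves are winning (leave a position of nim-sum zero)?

Nim-sum: 22 ^ 7 ^ 18 = 3.
The overall nim-sum is X = 3. A heap of size p has a winning move iff p XOR X < p (reduce it to p XOR X).
  22: 22 XOR 3 = 21 < 22 — winning move (to 21).
  7: 7 XOR 3 = 4 < 7 — winning move (to 4).
  18: 18 XOR 3 = 17 < 18 — winning move (to 17).
That gives 3 winning moves.

3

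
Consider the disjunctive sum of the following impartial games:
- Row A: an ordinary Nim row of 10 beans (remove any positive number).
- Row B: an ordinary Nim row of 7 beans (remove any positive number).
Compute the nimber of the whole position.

Row A is a plain Nim row of size 10, so its Grundy value is 10.
Row B is a plain Nim row of size 7, so its Grundy value is 7.
By the Sprague-Grundy theorem, the Grundy value of a sum of independent games is the XOR of the component values.
Combined value = 10 XOR 7 = 13.

13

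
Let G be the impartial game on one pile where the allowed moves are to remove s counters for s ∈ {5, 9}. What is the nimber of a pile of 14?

Build the Grundy sequence with g(k) = mex{g(k−s) : s ∈ {5, 9}, s ≤ k}:
k:     0  1  2  3  4  5  6  7  8  9 10 11 12 13 14
g(k):  0  0  0  0  0  1  1  1  1  1  2  2  2  2  0
So g(14) = 0.

0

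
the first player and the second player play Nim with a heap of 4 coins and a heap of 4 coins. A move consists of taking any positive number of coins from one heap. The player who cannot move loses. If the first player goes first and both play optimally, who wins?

the second player wins

Nim-sum: 4 ⊕ 4 = 0.
The nim-sum is 0, so this is a P-position: the player to move is in a losing position under optimal play; the first player is about to move from it and so loses — the second player wins.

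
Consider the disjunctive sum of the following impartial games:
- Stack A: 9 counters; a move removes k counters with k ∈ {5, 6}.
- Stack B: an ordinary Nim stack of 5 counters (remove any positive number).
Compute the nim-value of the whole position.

4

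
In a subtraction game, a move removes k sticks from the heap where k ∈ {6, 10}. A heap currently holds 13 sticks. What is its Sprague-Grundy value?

2

Grundy values for subtraction set {6, 10}:
g(0) = mex{} = 0
g(1) = mex{} = 0
g(2) = mex{} = 0
g(3) = mex{} = 0
g(4) = mex{} = 0
g(5) = mex{} = 0
g(6) = mex{0} = 1
g(7) = mex{0} = 1
g(8) = mex{0} = 1
g(9) = mex{0} = 1
g(10) = mex{0} = 1
g(11) = mex{0} = 1
g(12) = mex{0,1} = 2
g(13) = mex{0,1} = 2
So g(13) = 2.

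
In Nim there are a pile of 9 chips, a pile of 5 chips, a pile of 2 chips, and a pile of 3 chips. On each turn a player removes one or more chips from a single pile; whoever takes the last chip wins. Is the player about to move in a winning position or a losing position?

Winning position

In binary:
  1001  (9)
  0101  (5)
  0010  (2)
  0011  (3)
  ----
  1101  (13)
The nim-sum is 13 ≠ 0, so this is an N-position: the player to move can win.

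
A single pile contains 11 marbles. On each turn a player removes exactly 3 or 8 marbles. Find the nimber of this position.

Build the Grundy sequence with g(k) = mex{g(k−s) : s ∈ {3, 8}, s ≤ k}:
g(0) = mex{} = 0
g(1) = mex{} = 0
g(2) = mex{} = 0
g(3) = mex{0} = 1
g(4) = mex{0} = 1
g(5) = mex{0} = 1
g(6) = mex{1} = 0
g(7) = mex{1} = 0
g(8) = mex{0,1} = 2
g(9) = mex{0} = 1
g(10) = mex{0} = 1
g(11) = mex{1,2} = 0
So g(11) = 0.

0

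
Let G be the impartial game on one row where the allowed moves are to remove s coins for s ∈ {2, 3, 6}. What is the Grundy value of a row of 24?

3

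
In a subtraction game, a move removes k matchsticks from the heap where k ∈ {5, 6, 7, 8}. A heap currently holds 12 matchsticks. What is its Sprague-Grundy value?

Build the Grundy sequence with g(k) = mex{g(k−s) : s ∈ {5, 6, 7, 8}, s ≤ k}:
g(0) = mex{} = 0
g(1) = mex{} = 0
g(2) = mex{} = 0
g(3) = mex{} = 0
g(4) = mex{} = 0
g(5) = mex{0} = 1
g(6) = mex{0} = 1
g(7) = mex{0} = 1
g(8) = mex{0} = 1
g(9) = mex{0} = 1
g(10) = mex{0,1} = 2
g(11) = mex{0,1} = 2
g(12) = mex{0,1} = 2
So g(12) = 2.

2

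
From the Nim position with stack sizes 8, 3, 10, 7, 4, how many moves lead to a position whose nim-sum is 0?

3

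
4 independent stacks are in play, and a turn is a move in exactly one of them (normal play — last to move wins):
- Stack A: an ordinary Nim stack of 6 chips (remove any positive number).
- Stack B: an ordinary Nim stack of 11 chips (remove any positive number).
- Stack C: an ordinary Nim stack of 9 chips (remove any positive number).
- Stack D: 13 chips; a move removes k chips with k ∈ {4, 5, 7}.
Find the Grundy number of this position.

4

Stack A is a plain Nim stack of size 6, so its Grundy value is 6.
Stack B is a plain Nim stack of size 11, so its Grundy value is 11.
Stack C is a plain Nim stack of size 9, so its Grundy value is 9.
Grundy values for stack D (subtraction set {4, 5, 7}):
g(0) = mex{} = 0
g(1) = mex{} = 0
g(2) = mex{} = 0
g(3) = mex{} = 0
g(4) = mex{0} = 1
g(5) = mex{0} = 1
g(6) = mex{0} = 1
g(7) = mex{0} = 1
g(8) = mex{0,1} = 2
g(9) = mex{0,1} = 2
g(10) = mex{0,1} = 2
g(11) = mex{1} = 0
g(12) = mex{1,2} = 0
g(13) = mex{1,2} = 0
So g(13) = 0.
The value of a disjunctive sum is the nim-sum of the parts.
Combined value = 6 XOR 11 XOR 9 XOR 0 = 4.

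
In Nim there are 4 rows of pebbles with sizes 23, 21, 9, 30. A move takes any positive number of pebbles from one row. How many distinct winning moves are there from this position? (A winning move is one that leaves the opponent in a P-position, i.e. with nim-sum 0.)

3

Nim-sum: 23 XOR 21 XOR 9 XOR 30 = 21.
The overall nim-sum is X = 21. A row of size p has a winning move iff p XOR X < p (reduce it to p XOR X).
  23: 23 XOR 21 = 2 < 23 — winning move (to 2).
  21: 21 XOR 21 = 0 < 21 — winning move (to 0).
  9: 9 XOR 21 = 28 ≥ 9 — no move.
  30: 30 XOR 21 = 11 < 30 — winning move (to 11).
That gives 3 winning moves.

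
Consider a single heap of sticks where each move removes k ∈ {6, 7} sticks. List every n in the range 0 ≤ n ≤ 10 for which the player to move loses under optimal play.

0, 1, 2, 3, 4, 5

Grundy values for subtraction set {6, 7}:
k:     0  1  2  3  4  5  6  7  8  9 10
g(k):  0  0  0  0  0  0  1  1  1  1  1
The P-positions (g = 0) in 0..10 are 0, 1, 2, 3, 4, 5.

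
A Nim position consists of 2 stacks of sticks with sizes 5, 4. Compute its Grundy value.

1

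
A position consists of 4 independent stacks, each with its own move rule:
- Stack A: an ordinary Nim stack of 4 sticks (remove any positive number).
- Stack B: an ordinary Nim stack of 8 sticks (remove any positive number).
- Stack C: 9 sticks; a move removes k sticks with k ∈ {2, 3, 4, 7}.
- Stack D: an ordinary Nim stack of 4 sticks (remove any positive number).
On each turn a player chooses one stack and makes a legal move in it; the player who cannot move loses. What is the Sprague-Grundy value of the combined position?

Stack A is a plain Nim stack of size 4, so its Grundy value is 4.
Stack B is a plain Nim stack of size 8, so its Grundy value is 8.
Grundy values for stack C (subtraction set {2, 3, 4, 7}):
g(0) = mex{} = 0
g(1) = mex{} = 0
g(2) = mex{0} = 1
g(3) = mex{0} = 1
g(4) = mex{0,1} = 2
g(5) = mex{0,1} = 2
g(6) = mex{1,2} = 0
g(7) = mex{0,1,2} = 3
g(8) = mex{0,2} = 1
g(9) = mex{0,1,2,3} = 4
So g(9) = 4.
Stack D is a plain Nim stack of size 4, so its Grundy value is 4.
The value of a disjunctive sum is the nim-sum of the parts.
Combined value = 4 ⊕ 8 ⊕ 4 ⊕ 4 = 12.

12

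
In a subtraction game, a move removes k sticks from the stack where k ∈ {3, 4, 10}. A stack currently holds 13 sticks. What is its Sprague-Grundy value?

2

Compute g(0), g(1), … for moves {3, 4, 10}:
g(0) = mex{} = 0
g(1) = mex{} = 0
g(2) = mex{} = 0
g(3) = mex{0} = 1
g(4) = mex{0} = 1
g(5) = mex{0} = 1
g(6) = mex{0,1} = 2
g(7) = mex{1} = 0
g(8) = mex{1} = 0
g(9) = mex{1,2} = 0
g(10) = mex{0,2} = 1
g(11) = mex{0} = 1
g(12) = mex{0} = 1
g(13) = mex{0,1} = 2
So g(13) = 2.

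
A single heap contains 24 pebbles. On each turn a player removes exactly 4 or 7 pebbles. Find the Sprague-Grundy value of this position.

Build the Grundy sequence with g(k) = mex{g(k−s) : s ∈ {4, 7}, s ≤ k}:
k:     0  1  2  3  4  5  6  7  8  9 10 11 12 13 14 15 16 17 18 19 20 21 22 23 24
g(k):  0  0  0  0  1  1  1  1  2  2  2  0  0  0  0  1  1  1  1  2  2  2  0  0  0
So g(24) = 0.

0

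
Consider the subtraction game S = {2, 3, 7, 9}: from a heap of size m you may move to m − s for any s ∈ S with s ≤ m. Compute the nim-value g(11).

0

Grundy values for subtraction set {2, 3, 7, 9}:
k:     0  1  2  3  4  5  6  7  8  9 10 11
g(k):  0  0  1  1  2  0  0  1  1  2  2  0
So g(11) = 0.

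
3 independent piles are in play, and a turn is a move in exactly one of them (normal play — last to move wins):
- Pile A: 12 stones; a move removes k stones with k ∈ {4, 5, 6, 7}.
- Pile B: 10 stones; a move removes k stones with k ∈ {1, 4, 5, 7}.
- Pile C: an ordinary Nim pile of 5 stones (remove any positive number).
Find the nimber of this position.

Grundy values for pile A (subtraction set {4, 5, 6, 7}):
g(0) = mex{} = 0
g(1) = mex{} = 0
g(2) = mex{} = 0
g(3) = mex{} = 0
g(4) = mex{0} = 1
g(5) = mex{0} = 1
g(6) = mex{0} = 1
g(7) = mex{0} = 1
g(8) = mex{0,1} = 2
g(9) = mex{0,1} = 2
g(10) = mex{0,1} = 2
g(11) = mex{1} = 0
g(12) = mex{1,2} = 0
So g(12) = 0.
For pile B, compute g(0), g(1), … with moves {1, 4, 5, 7}:
k:     0  1  2  3  4  5  6  7  8  9 10
g(k):  0  1  0  1  2  3  2  3  0  1  0
So g(10) = 0.
Pile C is a plain Nim pile of size 5, so its Grundy value is 5.
The value of a disjunctive sum is the nim-sum of the parts.
Combined value = 0 XOR 0 XOR 5 = 5.

5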